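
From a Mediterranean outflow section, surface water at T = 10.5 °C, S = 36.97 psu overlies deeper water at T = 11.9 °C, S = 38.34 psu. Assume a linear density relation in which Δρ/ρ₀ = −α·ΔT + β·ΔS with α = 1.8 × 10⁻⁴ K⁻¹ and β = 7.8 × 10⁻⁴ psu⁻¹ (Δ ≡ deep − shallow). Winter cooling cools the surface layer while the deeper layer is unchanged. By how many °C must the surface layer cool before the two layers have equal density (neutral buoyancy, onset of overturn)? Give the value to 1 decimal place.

4.5 °C

Neutral buoyancy requires Δρ = 0, i.e. −α(T_deep − T_surf′) + β(S_deep − S_surf) = 0.
T_surf′ = T_deep − (β/α)·ΔS = 11.9 − (7.8 × 10⁻⁴/1.8 × 10⁻⁴)·(+1.37) = 5.963 °C.
Cooling required: 10.5 − (5.963) = 4.537 °C.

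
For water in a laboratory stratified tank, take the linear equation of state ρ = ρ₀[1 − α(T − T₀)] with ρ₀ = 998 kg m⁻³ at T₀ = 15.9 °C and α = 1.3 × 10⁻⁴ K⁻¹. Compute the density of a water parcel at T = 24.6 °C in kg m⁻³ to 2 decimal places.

996.87 kg m⁻³

T − T₀ = +8.7 K.
Bracket = 1 − α·(+8.7) = 1 + (-1.131 × 10⁻³) = 0.9988690.
ρ = 998 × 0.9988690 = 996.87 kg m⁻³.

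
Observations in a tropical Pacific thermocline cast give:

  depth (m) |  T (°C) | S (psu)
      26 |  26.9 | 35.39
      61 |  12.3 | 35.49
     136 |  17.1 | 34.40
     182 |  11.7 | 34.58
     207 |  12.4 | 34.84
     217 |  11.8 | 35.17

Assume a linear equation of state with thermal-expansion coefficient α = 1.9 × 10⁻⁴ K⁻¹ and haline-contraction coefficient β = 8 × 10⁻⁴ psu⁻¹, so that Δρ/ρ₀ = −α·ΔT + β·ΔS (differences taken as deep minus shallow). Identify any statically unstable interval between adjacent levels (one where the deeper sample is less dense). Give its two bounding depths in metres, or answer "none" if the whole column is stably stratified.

Evaluate Δρ/ρ₀ = −αΔT + βΔS across each adjacent pair:
  26–61 m: −αΔT+βΔS = −(1.9 × 10⁻⁴)(-14.6)+(8 × 10⁻⁴)(+0.10) = 2.9 × 10⁻³ → stable
  61–136 m: −αΔT+βΔS = −(1.9 × 10⁻⁴)(+4.8)+(8 × 10⁻⁴)(-1.09) = -1.8 × 10⁻³ → UNSTABLE
  136–182 m: −αΔT+βΔS = −(1.9 × 10⁻⁴)(-5.4)+(8 × 10⁻⁴)(+0.18) = 1.2 × 10⁻³ → stable
  182–207 m: −αΔT+βΔS = −(1.9 × 10⁻⁴)(+0.7)+(8 × 10⁻⁴)(+0.26) = 7.5 × 10⁻⁵ → stable
  207–217 m: −αΔT+βΔS = −(1.9 × 10⁻⁴)(-0.6)+(8 × 10⁻⁴)(+0.33) = 3.8 × 10⁻⁴ → stable
The 61–136 m interval has Δρ < 0: lighter water underlies denser water.

61–136 m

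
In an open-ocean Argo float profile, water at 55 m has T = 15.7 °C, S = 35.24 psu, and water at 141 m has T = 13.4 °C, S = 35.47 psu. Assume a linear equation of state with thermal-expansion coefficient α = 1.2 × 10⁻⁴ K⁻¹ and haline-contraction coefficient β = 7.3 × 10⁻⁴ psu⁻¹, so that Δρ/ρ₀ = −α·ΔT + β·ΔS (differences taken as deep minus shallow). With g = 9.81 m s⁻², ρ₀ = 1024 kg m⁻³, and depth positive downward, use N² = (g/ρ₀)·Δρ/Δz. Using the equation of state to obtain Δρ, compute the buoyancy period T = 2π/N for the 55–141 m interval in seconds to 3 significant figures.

ΔT = -2.3 K, ΔS = +0.23 psu (deep − shallow).
Δρ/ρ₀ = −αΔT + βΔS = 2.76 × 10⁻⁴ + 1.679 × 10⁻⁴ = 4.439 × 10⁻⁴, so Δρ ≈ 0.4546 kg m⁻³.
N² = (g/ρ₀)·Δρ/Δz = g·(Δρ/ρ₀)/Δz = 9.81 × 4.439 × 10⁻⁴ / 86 = 5.0636 × 10⁻⁵ s⁻².
N = √(5.0636 × 10⁻⁵) = 7.1159 × 10⁻³ rad s⁻¹ → T = 2π/N = 882.98 s ≈ 883 s.

883 s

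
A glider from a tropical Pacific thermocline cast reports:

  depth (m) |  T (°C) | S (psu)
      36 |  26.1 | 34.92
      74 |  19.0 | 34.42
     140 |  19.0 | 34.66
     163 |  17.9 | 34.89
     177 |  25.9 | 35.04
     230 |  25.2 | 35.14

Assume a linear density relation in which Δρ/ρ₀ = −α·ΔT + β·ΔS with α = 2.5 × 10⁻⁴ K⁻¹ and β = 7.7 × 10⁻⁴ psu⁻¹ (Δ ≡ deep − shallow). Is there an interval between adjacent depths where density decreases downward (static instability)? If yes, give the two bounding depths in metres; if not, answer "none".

Evaluate Δρ/ρ₀ = −αΔT + βΔS across each adjacent pair:
  36–74 m: −αΔT+βΔS = −(2.5 × 10⁻⁴)(-7.1)+(7.7 × 10⁻⁴)(-0.50) = 1.4 × 10⁻³ → stable
  74–140 m: −αΔT+βΔS = −(2.5 × 10⁻⁴)(+0.0)+(7.7 × 10⁻⁴)(+0.24) = 1.8 × 10⁻⁴ → stable
  140–163 m: −αΔT+βΔS = −(2.5 × 10⁻⁴)(-1.1)+(7.7 × 10⁻⁴)(+0.23) = 4.5 × 10⁻⁴ → stable
  163–177 m: −αΔT+βΔS = −(2.5 × 10⁻⁴)(+8.0)+(7.7 × 10⁻⁴)(+0.15) = -1.9 × 10⁻³ → UNSTABLE
  177–230 m: −αΔT+βΔS = −(2.5 × 10⁻⁴)(-0.7)+(7.7 × 10⁻⁴)(+0.10) = 2.5 × 10⁻⁴ → stable
The 163–177 m interval has Δρ < 0: lighter water underlies denser water.

163–177 m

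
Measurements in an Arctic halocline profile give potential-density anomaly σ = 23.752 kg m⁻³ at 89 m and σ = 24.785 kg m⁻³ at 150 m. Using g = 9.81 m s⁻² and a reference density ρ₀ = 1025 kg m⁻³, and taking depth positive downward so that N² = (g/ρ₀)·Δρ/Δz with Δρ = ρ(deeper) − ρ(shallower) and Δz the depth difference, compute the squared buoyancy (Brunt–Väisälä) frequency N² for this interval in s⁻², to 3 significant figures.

Δρ = 1024.785 − 1023.752 = 1.033 kg m⁻³ over Δz = 150 − 89 = 61 m.
N² = (9.81/1025) × (1.033/61) = 1.6207 × 10⁻⁴ s⁻² ≈ 1.62 × 10⁻⁴ s⁻².
N² > 0, so the interval is statically stable.

1.62 × 10⁻⁴ s⁻²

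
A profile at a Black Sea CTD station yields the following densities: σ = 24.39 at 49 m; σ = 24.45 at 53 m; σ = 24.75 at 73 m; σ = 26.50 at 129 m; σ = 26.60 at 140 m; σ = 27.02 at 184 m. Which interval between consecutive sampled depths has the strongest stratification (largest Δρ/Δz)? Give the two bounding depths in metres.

Compute the density gradient over each adjacent pair:
  49–53 m: Δρ/Δz = 0.06/4 = 0.015 kg m⁻⁴
  53–73 m: Δρ/Δz = 0.30/20 = 0.015 kg m⁻⁴
  73–129 m: Δρ/Δz = 1.75/56 = 0.031 kg m⁻⁴
  129–140 m: Δρ/Δz = 0.10/11 = 9.1 × 10⁻³ kg m⁻⁴
  140–184 m: Δρ/Δz = 0.42/44 = 9.5 × 10⁻³ kg m⁻⁴
The largest gradient is in the 73–129 m interval — the pycnocline.

73–129 m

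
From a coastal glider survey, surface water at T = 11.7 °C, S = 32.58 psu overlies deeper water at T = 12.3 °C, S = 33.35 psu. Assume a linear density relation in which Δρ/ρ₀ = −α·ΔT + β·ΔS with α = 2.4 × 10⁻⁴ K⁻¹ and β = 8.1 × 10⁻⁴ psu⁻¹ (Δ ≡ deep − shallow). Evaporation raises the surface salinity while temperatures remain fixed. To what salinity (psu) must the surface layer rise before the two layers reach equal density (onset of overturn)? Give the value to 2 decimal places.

33.17 psu

Neutral buoyancy requires −α(T_deep − T_surf) + β(S_deep − S_surf′) = 0.
S_surf′ = S_deep − (α/β)·ΔT = 33.35 − (2.4 × 10⁻⁴/8.1 × 10⁻⁴)·(+0.6) = 33.1722 psu.
Increase required: 33.1722 − 32.58 = 0.5922 psu.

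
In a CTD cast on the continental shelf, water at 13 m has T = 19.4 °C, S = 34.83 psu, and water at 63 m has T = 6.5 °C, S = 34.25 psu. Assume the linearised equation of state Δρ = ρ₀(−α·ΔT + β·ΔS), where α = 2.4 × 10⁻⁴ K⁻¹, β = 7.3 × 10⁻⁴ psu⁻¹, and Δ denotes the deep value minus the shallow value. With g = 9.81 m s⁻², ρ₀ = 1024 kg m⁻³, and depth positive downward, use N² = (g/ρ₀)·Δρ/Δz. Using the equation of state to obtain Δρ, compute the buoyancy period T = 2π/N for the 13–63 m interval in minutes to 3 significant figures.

ΔT = -12.9 K, ΔS = -0.58 psu (deep − shallow).
Δρ/ρ₀ = −αΔT + βΔS = 3.096 × 10⁻³ − 4.234 × 10⁻⁴ = 2.6726 × 10⁻³, so Δρ ≈ 2.737 kg m⁻³.
N² = (g/ρ₀)·Δρ/Δz = g·(Δρ/ρ₀)/Δz = 9.81 × 2.6726 × 10⁻³ / 50 = 5.2436 × 10⁻⁴ s⁻².
N = √(5.2436 × 10⁻⁴) = 0.022899 rad s⁻¹ → T = 2π/N = 274.39 s = 4.5732 min ≈ 4.57 min.

4.57 min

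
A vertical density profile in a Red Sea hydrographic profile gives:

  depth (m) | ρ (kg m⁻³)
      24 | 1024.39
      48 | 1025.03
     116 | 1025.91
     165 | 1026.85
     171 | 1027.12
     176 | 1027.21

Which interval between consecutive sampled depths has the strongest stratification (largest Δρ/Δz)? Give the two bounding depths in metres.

Compute the density gradient over each adjacent pair:
  24–48 m: Δρ/Δz = 0.64/24 = 0.027 kg m⁻⁴
  48–116 m: Δρ/Δz = 0.88/68 = 0.013 kg m⁻⁴
  116–165 m: Δρ/Δz = 0.94/49 = 0.019 kg m⁻⁴
  165–171 m: Δρ/Δz = 0.27/6 = 0.045 kg m⁻⁴
  171–176 m: Δρ/Δz = 0.09/5 = 0.018 kg m⁻⁴
The largest gradient is in the 165–171 m interval — the pycnocline.

165–171 m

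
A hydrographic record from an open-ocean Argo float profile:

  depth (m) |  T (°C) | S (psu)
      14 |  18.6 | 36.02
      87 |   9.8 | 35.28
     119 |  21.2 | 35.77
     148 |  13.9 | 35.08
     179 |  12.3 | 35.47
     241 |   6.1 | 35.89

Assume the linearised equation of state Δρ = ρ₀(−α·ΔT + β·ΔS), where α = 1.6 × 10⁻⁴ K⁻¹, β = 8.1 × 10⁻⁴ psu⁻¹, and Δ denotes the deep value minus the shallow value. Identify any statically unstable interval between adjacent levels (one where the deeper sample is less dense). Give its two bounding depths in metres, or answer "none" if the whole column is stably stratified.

87–119 m

Evaluate Δρ/ρ₀ = −αΔT + βΔS across each adjacent pair:
  14–87 m: −αΔT+βΔS = −(1.6 × 10⁻⁴)(-8.8)+(8.1 × 10⁻⁴)(-0.74) = 8.1 × 10⁻⁴ → stable
  87–119 m: −αΔT+βΔS = −(1.6 × 10⁻⁴)(+11.4)+(8.1 × 10⁻⁴)(+0.49) = -1.4 × 10⁻³ → UNSTABLE
  119–148 m: −αΔT+βΔS = −(1.6 × 10⁻⁴)(-7.3)+(8.1 × 10⁻⁴)(-0.69) = 6.1 × 10⁻⁴ → stable
  148–179 m: −αΔT+βΔS = −(1.6 × 10⁻⁴)(-1.6)+(8.1 × 10⁻⁴)(+0.39) = 5.7 × 10⁻⁴ → stable
  179–241 m: −αΔT+βΔS = −(1.6 × 10⁻⁴)(-6.2)+(8.1 × 10⁻⁴)(+0.42) = 1.3 × 10⁻³ → stable
The 87–119 m interval has Δρ < 0: lighter water underlies denser water.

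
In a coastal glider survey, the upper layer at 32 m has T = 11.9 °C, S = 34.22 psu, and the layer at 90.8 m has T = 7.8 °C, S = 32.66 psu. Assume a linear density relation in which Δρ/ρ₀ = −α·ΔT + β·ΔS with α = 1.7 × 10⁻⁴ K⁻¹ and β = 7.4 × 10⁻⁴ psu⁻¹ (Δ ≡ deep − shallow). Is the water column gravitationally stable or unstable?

ΔT = 7.8 − 11.9 = -4.1 K and ΔS = 32.66 − 34.22 = -1.56 psu (deep − shallow).
−αΔT = 6.97 × 10⁻⁴; βΔS = -1.1544 × 10⁻³; sum Δρ/ρ₀ = -4.574 × 10⁻⁴.
Δρ/ρ₀ < 0, so Δρ < 0: deeper water is lighter → statically unstable; the column would overturn.

unstable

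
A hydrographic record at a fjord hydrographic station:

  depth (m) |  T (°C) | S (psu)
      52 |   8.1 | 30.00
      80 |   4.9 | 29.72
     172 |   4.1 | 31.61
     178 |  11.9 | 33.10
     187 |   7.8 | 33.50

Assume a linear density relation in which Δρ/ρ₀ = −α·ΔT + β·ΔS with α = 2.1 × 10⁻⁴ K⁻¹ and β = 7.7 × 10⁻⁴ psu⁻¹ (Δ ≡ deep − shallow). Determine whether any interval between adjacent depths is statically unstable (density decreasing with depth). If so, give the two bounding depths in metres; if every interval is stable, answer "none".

172–178 m

Evaluate Δρ/ρ₀ = −αΔT + βΔS across each adjacent pair:
  52–80 m: −αΔT+βΔS = −(2.1 × 10⁻⁴)(-3.2)+(7.7 × 10⁻⁴)(-0.28) = 4.6 × 10⁻⁴ → stable
  80–172 m: −αΔT+βΔS = −(2.1 × 10⁻⁴)(-0.8)+(7.7 × 10⁻⁴)(+1.89) = 1.6 × 10⁻³ → stable
  172–178 m: −αΔT+βΔS = −(2.1 × 10⁻⁴)(+7.8)+(7.7 × 10⁻⁴)(+1.49) = -4.9 × 10⁻⁴ → UNSTABLE
  178–187 m: −αΔT+βΔS = −(2.1 × 10⁻⁴)(-4.1)+(7.7 × 10⁻⁴)(+0.40) = 1.2 × 10⁻³ → stable
The 172–178 m interval has Δρ < 0: lighter water underlies denser water.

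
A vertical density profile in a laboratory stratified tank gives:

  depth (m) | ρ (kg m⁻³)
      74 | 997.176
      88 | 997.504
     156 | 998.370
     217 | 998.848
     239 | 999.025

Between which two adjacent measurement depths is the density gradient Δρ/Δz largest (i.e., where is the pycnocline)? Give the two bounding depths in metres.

Compute the density gradient over each adjacent pair:
  74–88 m: Δρ/Δz = 0.328/14 = 0.023 kg m⁻⁴
  88–156 m: Δρ/Δz = 0.866/68 = 0.013 kg m⁻⁴
  156–217 m: Δρ/Δz = 0.478/61 = 7.8 × 10⁻³ kg m⁻⁴
  217–239 m: Δρ/Δz = 0.177/22 = 8.0 × 10⁻³ kg m⁻⁴
The largest gradient is in the 74–88 m interval — the pycnocline.

74–88 m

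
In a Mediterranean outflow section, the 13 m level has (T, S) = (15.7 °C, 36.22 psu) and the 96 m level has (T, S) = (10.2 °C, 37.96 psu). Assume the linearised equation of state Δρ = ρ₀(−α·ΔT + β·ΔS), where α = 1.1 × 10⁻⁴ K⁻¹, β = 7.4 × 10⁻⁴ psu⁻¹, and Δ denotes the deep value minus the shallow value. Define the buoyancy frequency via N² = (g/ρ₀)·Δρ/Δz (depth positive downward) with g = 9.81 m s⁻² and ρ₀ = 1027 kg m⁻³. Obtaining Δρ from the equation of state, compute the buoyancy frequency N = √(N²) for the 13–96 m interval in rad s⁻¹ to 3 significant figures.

0.0150 rad s⁻¹

ΔT = -5.5 K, ΔS = +1.74 psu (deep − shallow).
Δρ/ρ₀ = −αΔT + βΔS = 6.05 × 10⁻⁴ + 1.2876 × 10⁻³ = 1.8926 × 10⁻³, so Δρ ≈ 1.944 kg m⁻³.
N² = (g/ρ₀)·Δρ/Δz = g·(Δρ/ρ₀)/Δz = 9.81 × 1.8926 × 10⁻³ / 83 = 2.2369 × 10⁻⁴ s⁻².
N = √(2.2369 × 10⁻⁴) = 0.014956 rad s⁻¹ ≈ 0.0150 rad s⁻¹.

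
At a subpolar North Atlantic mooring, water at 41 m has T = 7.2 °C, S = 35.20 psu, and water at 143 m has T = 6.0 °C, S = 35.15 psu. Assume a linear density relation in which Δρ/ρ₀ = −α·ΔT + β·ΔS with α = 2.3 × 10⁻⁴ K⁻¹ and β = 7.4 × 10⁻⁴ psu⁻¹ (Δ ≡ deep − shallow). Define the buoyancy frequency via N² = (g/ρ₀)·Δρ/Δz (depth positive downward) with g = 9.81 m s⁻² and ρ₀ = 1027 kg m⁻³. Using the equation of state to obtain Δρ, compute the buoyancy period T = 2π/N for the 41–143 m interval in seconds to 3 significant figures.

1.31 × 10³ s

ΔT = -1.2 K, ΔS = -0.05 psu (deep − shallow).
Δρ/ρ₀ = −αΔT + βΔS = 2.76 × 10⁻⁴ − 3.70 × 10⁻⁵ = 2.39 × 10⁻⁴, so Δρ ≈ 0.2455 kg m⁻³.
N² = (g/ρ₀)·Δρ/Δz = g·(Δρ/ρ₀)/Δz = 9.81 × 2.39 × 10⁻⁴ / 102 = 2.2986 × 10⁻⁵ s⁻².
N = √(2.2986 × 10⁻⁵) = 4.7944 × 10⁻³ rad s⁻¹ → T = 2π/N = 1.3105 × 10³ s ≈ 1.31 × 10³ s.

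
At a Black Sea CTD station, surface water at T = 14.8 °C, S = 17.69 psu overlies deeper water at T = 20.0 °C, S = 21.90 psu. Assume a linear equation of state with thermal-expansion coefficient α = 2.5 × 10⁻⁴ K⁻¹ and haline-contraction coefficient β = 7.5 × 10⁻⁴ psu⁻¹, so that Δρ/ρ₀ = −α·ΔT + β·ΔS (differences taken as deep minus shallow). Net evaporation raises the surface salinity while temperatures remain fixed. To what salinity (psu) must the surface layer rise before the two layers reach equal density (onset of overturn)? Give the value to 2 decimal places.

20.17 psu

Neutral buoyancy requires −α(T_deep − T_surf) + β(S_deep − S_surf′) = 0.
S_surf′ = S_deep − (α/β)·ΔT = 21.90 − (2.5 × 10⁻⁴/7.5 × 10⁻⁴)·(+5.2) = 20.1667 psu.
Increase required: 20.1667 − 17.69 = 2.4767 psu.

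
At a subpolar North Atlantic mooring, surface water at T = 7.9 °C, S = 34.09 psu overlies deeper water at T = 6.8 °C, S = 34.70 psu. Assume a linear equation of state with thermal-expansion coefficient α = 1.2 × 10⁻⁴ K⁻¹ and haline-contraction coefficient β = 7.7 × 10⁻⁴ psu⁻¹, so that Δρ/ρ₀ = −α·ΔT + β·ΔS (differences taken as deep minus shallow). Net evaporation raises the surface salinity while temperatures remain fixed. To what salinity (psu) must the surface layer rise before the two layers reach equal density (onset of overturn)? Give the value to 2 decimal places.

Neutral buoyancy requires −α(T_deep − T_surf) + β(S_deep − S_surf′) = 0.
S_surf′ = S_deep − (α/β)·ΔT = 34.70 − (1.2 × 10⁻⁴/7.7 × 10⁻⁴)·(-1.1) = 34.8714 psu.
Increase required: 34.8714 − 34.09 = 0.7814 psu.

34.87 psu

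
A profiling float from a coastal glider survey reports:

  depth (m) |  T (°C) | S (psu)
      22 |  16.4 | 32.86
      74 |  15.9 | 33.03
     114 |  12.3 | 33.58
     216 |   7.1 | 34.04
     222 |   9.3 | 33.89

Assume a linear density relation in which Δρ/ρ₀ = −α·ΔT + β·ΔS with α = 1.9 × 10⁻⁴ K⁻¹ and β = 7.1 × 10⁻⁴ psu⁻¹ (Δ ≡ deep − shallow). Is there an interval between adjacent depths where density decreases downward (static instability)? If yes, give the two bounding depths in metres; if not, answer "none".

216–222 m

Evaluate Δρ/ρ₀ = −αΔT + βΔS across each adjacent pair:
  22–74 m: −αΔT+βΔS = −(1.9 × 10⁻⁴)(-0.5)+(7.1 × 10⁻⁴)(+0.17) = 2.2 × 10⁻⁴ → stable
  74–114 m: −αΔT+βΔS = −(1.9 × 10⁻⁴)(-3.6)+(7.1 × 10⁻⁴)(+0.55) = 1.1 × 10⁻³ → stable
  114–216 m: −αΔT+βΔS = −(1.9 × 10⁻⁴)(-5.2)+(7.1 × 10⁻⁴)(+0.46) = 1.3 × 10⁻³ → stable
  216–222 m: −αΔT+βΔS = −(1.9 × 10⁻⁴)(+2.2)+(7.1 × 10⁻⁴)(-0.15) = -5.2 × 10⁻⁴ → UNSTABLE
The 216–222 m interval has Δρ < 0: lighter water underlies denser water.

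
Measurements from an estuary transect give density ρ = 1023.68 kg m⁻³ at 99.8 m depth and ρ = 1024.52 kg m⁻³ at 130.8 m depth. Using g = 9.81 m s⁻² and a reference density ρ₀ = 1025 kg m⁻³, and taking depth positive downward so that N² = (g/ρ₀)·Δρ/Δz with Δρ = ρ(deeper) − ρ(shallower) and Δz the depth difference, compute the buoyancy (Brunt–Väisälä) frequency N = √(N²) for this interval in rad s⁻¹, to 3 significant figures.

Δρ = 1024.52 − 1023.68 = 0.84 kg m⁻³ over Δz = 130.8 − 99.8 = 31 m.
N² = (9.81/1025) × (0.84/31) = 2.5934 × 10⁻⁴ s⁻².
N = √(2.5934 × 10⁻⁴) = 0.016104 rad s⁻¹ ≈ 0.0161 rad s⁻¹.

0.0161 rad s⁻¹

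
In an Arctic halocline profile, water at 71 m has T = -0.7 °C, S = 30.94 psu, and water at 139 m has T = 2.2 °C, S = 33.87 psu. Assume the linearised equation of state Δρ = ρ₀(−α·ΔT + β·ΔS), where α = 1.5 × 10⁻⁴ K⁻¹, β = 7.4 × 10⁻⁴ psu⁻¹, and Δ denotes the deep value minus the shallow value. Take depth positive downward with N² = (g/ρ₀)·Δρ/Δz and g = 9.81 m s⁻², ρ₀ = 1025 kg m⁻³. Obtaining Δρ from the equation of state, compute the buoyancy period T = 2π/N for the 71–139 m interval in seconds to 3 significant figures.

397 s

ΔT = +2.9 K, ΔS = +2.93 psu (deep − shallow).
Δρ/ρ₀ = −αΔT + βΔS = -4.35 × 10⁻⁴ + 2.1682 × 10⁻³ = 1.7332 × 10⁻³, so Δρ ≈ 1.777 kg m⁻³.
N² = (g/ρ₀)·Δρ/Δz = g·(Δρ/ρ₀)/Δz = 9.81 × 1.7332 × 10⁻³ / 68 = 2.5004 × 10⁻⁴ s⁻².
N = √(2.5004 × 10⁻⁴) = 0.015813 rad s⁻¹ → T = 2π/N = 397.34 s ≈ 397 s.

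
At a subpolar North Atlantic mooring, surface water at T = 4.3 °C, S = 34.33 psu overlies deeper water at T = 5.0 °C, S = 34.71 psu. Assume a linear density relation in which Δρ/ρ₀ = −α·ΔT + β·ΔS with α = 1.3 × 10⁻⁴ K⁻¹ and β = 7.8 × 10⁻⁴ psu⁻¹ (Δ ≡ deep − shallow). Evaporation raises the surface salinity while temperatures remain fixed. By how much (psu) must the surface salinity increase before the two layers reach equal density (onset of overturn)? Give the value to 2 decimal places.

0.26 psu

Neutral buoyancy requires −α(T_deep − T_surf) + β(S_deep − S_surf′) = 0.
S_surf′ = S_deep − (α/β)·ΔT = 34.71 − (1.3 × 10⁻⁴/7.8 × 10⁻⁴)·(+0.7) = 34.5933 psu.
Increase required: 34.5933 − 34.33 = 0.2633 psu.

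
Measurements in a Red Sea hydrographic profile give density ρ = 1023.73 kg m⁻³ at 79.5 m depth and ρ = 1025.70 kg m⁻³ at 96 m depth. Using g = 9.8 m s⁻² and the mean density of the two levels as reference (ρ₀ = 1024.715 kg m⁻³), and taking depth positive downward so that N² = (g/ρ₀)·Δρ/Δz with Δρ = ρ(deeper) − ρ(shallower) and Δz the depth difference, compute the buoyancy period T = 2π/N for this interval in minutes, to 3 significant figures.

3.10 min

Δρ = 1025.70 − 1023.73 = 1.97 kg m⁻³ over Δz = 96 − 79.5 = 16.5 m.
N² = (9.8/1024.715) × (1.97/16.5) = 1.1418 × 10⁻³ s⁻².
N = √(1.1418 × 10⁻³) = 0.033791 rad s⁻¹, so T = 2π/N = 185.94 s = 3.0990 min ≈ 3.10 min.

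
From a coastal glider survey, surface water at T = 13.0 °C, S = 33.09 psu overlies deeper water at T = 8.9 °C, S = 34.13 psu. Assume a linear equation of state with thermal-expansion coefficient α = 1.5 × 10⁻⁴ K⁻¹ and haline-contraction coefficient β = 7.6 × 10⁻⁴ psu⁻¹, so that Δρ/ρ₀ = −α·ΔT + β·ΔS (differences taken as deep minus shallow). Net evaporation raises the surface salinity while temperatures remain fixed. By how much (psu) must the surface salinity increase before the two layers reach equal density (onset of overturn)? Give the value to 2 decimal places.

Neutral buoyancy requires −α(T_deep − T_surf) + β(S_deep − S_surf′) = 0.
S_surf′ = S_deep − (α/β)·ΔT = 34.13 − (1.5 × 10⁻⁴/7.6 × 10⁻⁴)·(-4.1) = 34.9392 psu.
Increase required: 34.9392 − 33.09 = 1.8492 psu.

1.85 psu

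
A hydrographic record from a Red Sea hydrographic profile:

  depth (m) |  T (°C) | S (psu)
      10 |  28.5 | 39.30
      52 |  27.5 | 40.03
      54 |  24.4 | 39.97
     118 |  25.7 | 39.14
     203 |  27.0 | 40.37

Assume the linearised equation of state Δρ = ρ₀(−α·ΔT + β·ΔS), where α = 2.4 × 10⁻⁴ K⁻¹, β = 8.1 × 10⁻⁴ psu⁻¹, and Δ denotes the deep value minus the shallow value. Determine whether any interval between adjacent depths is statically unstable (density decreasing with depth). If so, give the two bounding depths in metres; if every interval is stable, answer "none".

Evaluate Δρ/ρ₀ = −αΔT + βΔS across each adjacent pair:
  10–52 m: −αΔT+βΔS = −(2.4 × 10⁻⁴)(-1.0)+(8.1 × 10⁻⁴)(+0.73) = 8.3 × 10⁻⁴ → stable
  52–54 m: −αΔT+βΔS = −(2.4 × 10⁻⁴)(-3.1)+(8.1 × 10⁻⁴)(-0.06) = 7.0 × 10⁻⁴ → stable
  54–118 m: −αΔT+βΔS = −(2.4 × 10⁻⁴)(+1.3)+(8.1 × 10⁻⁴)(-0.83) = -9.8 × 10⁻⁴ → UNSTABLE
  118–203 m: −αΔT+βΔS = −(2.4 × 10⁻⁴)(+1.3)+(8.1 × 10⁻⁴)(+1.23) = 6.8 × 10⁻⁴ → stable
The 54–118 m interval has Δρ < 0: lighter water underlies denser water.

54–118 m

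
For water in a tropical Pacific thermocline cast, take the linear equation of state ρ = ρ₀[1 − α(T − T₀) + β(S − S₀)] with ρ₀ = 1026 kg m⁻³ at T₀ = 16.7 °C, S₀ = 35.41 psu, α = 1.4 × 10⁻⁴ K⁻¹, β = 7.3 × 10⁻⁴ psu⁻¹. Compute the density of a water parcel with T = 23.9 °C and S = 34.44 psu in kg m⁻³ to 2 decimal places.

T − T₀ = +7.2 K, S − S₀ = -0.97 psu.
Bracket = 1 − α·(+7.2) + β·(-0.97) = 1 + (-1.7161 × 10⁻³) = 0.9982839.
ρ = 1026 × 0.9982839 = 1024.24 kg m⁻³.

1024.24 kg m⁻³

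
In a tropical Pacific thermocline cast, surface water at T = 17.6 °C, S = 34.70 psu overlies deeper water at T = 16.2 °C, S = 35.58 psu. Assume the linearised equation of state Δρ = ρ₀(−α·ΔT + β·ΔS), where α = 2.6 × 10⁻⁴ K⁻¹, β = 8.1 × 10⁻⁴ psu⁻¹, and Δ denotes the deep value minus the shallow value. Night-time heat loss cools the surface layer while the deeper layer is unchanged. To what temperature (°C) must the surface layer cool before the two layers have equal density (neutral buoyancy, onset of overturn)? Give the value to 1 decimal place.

13.5 °C

Neutral buoyancy requires Δρ = 0, i.e. −α(T_deep − T_surf′) + β(S_deep − S_surf) = 0.
T_surf′ = T_deep − (β/α)·ΔS = 16.2 − (8.1 × 10⁻⁴/2.6 × 10⁻⁴)·(+0.88) = 13.458 °C.
Cooling required: 17.6 − (13.458) = 4.142 °C.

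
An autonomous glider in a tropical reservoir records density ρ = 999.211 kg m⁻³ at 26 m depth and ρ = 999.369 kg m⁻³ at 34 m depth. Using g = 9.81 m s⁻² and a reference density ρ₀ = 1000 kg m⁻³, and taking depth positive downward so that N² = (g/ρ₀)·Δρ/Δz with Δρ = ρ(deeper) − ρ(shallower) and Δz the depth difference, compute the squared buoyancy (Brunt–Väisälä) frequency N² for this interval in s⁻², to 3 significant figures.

1.94 × 10⁻⁴ s⁻²

Δρ = 999.369 − 999.211 = 0.158 kg m⁻³ over Δz = 34 − 26 = 8 m.
N² = (9.81/1000) × (0.158/8) = 1.9375 × 10⁻⁴ s⁻² ≈ 1.94 × 10⁻⁴ s⁻².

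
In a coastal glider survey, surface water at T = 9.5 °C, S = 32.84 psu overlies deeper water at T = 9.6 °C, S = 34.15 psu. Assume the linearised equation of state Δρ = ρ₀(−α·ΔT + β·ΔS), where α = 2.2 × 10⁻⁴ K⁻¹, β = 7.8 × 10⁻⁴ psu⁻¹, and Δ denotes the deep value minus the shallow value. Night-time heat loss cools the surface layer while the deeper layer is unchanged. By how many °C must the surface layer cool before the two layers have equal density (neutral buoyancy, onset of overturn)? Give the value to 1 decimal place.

Neutral buoyancy requires Δρ = 0, i.e. −α(T_deep − T_surf′) + β(S_deep − S_surf) = 0.
T_surf′ = T_deep − (β/α)·ΔS = 9.6 − (7.8 × 10⁻⁴/2.2 × 10⁻⁴)·(+1.31) = 4.955 °C.
Cooling required: 9.5 − (4.955) = 4.545 °C.

4.5 °C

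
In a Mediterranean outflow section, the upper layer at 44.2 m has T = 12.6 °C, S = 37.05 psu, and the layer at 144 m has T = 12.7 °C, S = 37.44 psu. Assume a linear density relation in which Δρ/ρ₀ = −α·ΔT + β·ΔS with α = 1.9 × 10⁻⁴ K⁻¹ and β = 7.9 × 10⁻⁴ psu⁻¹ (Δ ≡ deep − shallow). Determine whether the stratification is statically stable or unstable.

stable

ΔT = 12.7 − 12.6 = +0.1 K and ΔS = 37.44 − 37.05 = +0.39 psu (deep − shallow).
−αΔT = -1.90 × 10⁻⁵; βΔS = 3.081 × 10⁻⁴; sum Δρ/ρ₀ = 2.891 × 10⁻⁴.
Δρ/ρ₀ > 0, so Δρ > 0: deeper water is denser → statically stable.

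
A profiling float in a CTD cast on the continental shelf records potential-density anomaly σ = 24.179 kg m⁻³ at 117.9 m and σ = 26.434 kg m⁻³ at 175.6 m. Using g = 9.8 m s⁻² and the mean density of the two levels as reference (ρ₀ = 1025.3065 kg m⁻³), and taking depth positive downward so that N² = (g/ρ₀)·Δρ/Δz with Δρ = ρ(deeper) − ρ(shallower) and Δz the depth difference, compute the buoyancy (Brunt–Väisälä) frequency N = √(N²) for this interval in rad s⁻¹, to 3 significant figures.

0.0193 rad s⁻¹

Δρ = 1026.434 − 1024.179 = 2.255 kg m⁻³ over Δz = 175.6 − 117.9 = 57.7 m.
N² = (9.8/1025.3065) × (2.255/57.7) = 3.7355 × 10⁻⁴ s⁻².
N = √(3.7355 × 10⁻⁴) = 0.019327 rad s⁻¹ ≈ 0.0193 rad s⁻¹.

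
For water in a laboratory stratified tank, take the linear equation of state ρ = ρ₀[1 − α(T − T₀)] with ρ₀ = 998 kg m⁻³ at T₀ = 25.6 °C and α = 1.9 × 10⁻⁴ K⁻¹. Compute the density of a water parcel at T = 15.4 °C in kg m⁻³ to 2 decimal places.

999.93 kg m⁻³

T − T₀ = -10.2 K.
Bracket = 1 − α·(-10.2) = 1 + (1.938 × 10⁻³) = 1.0019380.
ρ = 998 × 1.0019380 = 999.93 kg m⁻³.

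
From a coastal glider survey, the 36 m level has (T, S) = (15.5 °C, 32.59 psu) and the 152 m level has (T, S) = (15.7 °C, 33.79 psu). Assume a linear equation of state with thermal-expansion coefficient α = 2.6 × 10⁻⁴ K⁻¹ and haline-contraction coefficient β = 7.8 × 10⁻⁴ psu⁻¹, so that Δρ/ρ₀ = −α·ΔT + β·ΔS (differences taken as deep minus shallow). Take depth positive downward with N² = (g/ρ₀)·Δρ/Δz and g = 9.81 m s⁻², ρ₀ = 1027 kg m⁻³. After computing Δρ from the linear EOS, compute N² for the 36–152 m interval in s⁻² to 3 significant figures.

7.48 × 10⁻⁵ s⁻²

ΔT = +0.2 K, ΔS = +1.20 psu (deep − shallow).
Δρ/ρ₀ = −αΔT + βΔS = -5.20 × 10⁻⁵ + 9.36 × 10⁻⁴ = 8.84 × 10⁻⁴, so Δρ ≈ 0.9079 kg m⁻³.
N² = (g/ρ₀)·Δρ/Δz = g·(Δρ/ρ₀)/Δz = 9.81 × 8.84 × 10⁻⁴ / 116 = 7.4759 × 10⁻⁵ s⁻² ≈ 7.48 × 10⁻⁵ s⁻².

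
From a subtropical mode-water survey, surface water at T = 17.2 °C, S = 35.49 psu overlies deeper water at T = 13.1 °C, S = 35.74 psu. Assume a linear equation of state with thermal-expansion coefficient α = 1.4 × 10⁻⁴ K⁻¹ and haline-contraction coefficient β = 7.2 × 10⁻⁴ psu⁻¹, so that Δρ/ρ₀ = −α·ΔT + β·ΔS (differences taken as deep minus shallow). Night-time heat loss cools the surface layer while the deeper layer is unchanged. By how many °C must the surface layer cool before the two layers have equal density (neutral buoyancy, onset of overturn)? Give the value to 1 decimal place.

Neutral buoyancy requires Δρ = 0, i.e. −α(T_deep − T_surf′) + β(S_deep − S_surf) = 0.
T_surf′ = T_deep − (β/α)·ΔS = 13.1 − (7.2 × 10⁻⁴/1.4 × 10⁻⁴)·(+0.25) = 11.814 °C.
Cooling required: 17.2 − (11.814) = 5.386 °C.

5.4 °C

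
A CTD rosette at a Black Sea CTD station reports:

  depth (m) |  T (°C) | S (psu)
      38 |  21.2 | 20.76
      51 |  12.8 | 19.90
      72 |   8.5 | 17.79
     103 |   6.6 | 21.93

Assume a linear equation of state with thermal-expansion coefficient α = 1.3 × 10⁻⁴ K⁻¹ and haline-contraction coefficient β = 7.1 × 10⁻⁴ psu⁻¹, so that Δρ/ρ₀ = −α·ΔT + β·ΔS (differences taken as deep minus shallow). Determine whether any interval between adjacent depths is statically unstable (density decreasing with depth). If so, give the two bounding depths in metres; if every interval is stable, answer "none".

51–72 m

Evaluate Δρ/ρ₀ = −αΔT + βΔS across each adjacent pair:
  38–51 m: −αΔT+βΔS = −(1.3 × 10⁻⁴)(-8.4)+(7.1 × 10⁻⁴)(-0.86) = 4.8 × 10⁻⁴ → stable
  51–72 m: −αΔT+βΔS = −(1.3 × 10⁻⁴)(-4.3)+(7.1 × 10⁻⁴)(-2.11) = -9.4 × 10⁻⁴ → UNSTABLE
  72–103 m: −αΔT+βΔS = −(1.3 × 10⁻⁴)(-1.9)+(7.1 × 10⁻⁴)(+4.14) = 3.2 × 10⁻³ → stable
The 51–72 m interval has Δρ < 0: lighter water underlies denser water.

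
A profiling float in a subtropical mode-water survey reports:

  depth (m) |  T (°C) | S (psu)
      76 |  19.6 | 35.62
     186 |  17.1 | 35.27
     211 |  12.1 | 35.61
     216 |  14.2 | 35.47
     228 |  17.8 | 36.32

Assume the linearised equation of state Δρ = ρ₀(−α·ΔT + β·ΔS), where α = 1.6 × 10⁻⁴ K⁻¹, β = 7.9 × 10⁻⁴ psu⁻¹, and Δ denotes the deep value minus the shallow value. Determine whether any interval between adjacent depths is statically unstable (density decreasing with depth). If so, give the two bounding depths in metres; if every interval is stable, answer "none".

Evaluate Δρ/ρ₀ = −αΔT + βΔS across each adjacent pair:
  76–186 m: −αΔT+βΔS = −(1.6 × 10⁻⁴)(-2.5)+(7.9 × 10⁻⁴)(-0.35) = 1.2 × 10⁻⁴ → stable
  186–211 m: −αΔT+βΔS = −(1.6 × 10⁻⁴)(-5.0)+(7.9 × 10⁻⁴)(+0.34) = 1.1 × 10⁻³ → stable
  211–216 m: −αΔT+βΔS = −(1.6 × 10⁻⁴)(+2.1)+(7.9 × 10⁻⁴)(-0.14) = -4.5 × 10⁻⁴ → UNSTABLE
  216–228 m: −αΔT+βΔS = −(1.6 × 10⁻⁴)(+3.6)+(7.9 × 10⁻⁴)(+0.85) = 9.5 × 10⁻⁵ → stable
The 211–216 m interval has Δρ < 0: lighter water underlies denser water.

211–216 m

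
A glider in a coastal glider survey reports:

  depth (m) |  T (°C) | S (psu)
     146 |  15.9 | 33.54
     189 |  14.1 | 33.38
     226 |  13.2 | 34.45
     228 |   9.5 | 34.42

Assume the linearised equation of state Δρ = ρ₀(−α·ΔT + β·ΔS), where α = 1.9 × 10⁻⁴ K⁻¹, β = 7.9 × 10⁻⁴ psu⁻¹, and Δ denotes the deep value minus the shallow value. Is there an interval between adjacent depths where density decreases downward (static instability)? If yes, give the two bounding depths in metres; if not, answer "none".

none

Evaluate Δρ/ρ₀ = −αΔT + βΔS across each adjacent pair:
  146–189 m: −αΔT+βΔS = −(1.9 × 10⁻⁴)(-1.8)+(7.9 × 10⁻⁴)(-0.16) = 2.2 × 10⁻⁴ → stable
  189–226 m: −αΔT+βΔS = −(1.9 × 10⁻⁴)(-0.9)+(7.9 × 10⁻⁴)(+1.07) = 1.0 × 10⁻³ → stable
  226–228 m: −αΔT+βΔS = −(1.9 × 10⁻⁴)(-3.7)+(7.9 × 10⁻⁴)(-0.03) = 6.8 × 10⁻⁴ → stable
Every interval has Δρ > 0: the column is stably stratified throughout.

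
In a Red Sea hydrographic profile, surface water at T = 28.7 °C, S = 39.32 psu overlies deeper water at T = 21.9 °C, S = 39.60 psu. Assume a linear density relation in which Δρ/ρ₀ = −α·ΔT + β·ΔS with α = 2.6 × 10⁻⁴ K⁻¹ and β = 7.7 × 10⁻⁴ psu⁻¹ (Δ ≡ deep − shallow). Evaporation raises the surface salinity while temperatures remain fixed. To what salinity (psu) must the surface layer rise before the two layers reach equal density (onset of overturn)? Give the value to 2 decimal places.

41.90 psu

Neutral buoyancy requires −α(T_deep − T_surf) + β(S_deep − S_surf′) = 0.
S_surf′ = S_deep − (α/β)·ΔT = 39.60 − (2.6 × 10⁻⁴/7.7 × 10⁻⁴)·(-6.8) = 41.8961 psu.
Increase required: 41.8961 − 39.32 = 2.5761 psu.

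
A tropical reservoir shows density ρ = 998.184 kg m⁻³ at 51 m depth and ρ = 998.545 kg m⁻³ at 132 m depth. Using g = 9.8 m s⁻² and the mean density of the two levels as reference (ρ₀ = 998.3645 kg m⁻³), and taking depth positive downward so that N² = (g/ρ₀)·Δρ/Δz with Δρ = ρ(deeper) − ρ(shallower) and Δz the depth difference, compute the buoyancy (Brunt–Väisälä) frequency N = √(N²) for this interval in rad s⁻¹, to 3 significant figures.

6.61 × 10⁻³ rad s⁻¹

Δρ = 998.545 − 998.184 = 0.361 kg m⁻³ over Δz = 132 − 51 = 81 m.
N² = (9.8/998.3645) × (0.361/81) = 4.3748 × 10⁻⁵ s⁻².
N = √(4.3748 × 10⁻⁵) = 6.6142 × 10⁻³ rad s⁻¹ ≈ 6.61 × 10⁻³ rad s⁻¹.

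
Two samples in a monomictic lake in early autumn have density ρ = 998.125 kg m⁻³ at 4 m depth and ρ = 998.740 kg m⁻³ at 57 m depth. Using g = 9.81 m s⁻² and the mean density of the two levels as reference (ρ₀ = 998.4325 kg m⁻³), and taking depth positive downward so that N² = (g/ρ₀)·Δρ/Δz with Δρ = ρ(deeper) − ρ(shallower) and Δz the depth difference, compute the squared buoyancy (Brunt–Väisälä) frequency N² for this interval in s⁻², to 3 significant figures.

1.14 × 10⁻⁴ s⁻²

Δρ = 998.740 − 998.125 = 0.615 kg m⁻³ over Δz = 57 − 4 = 53 m.
N² = (9.81/998.4325) × (0.615/53) = 1.1401 × 10⁻⁴ s⁻² ≈ 1.14 × 10⁻⁴ s⁻².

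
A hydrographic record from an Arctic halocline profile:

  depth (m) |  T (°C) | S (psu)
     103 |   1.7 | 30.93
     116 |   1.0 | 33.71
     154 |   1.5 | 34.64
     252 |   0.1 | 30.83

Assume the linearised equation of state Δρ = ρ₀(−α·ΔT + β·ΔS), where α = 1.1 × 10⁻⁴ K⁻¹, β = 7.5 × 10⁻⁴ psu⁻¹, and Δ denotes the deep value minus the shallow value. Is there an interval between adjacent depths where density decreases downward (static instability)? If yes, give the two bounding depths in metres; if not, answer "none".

154–252 m

Evaluate Δρ/ρ₀ = −αΔT + βΔS across each adjacent pair:
  103–116 m: −αΔT+βΔS = −(1.1 × 10⁻⁴)(-0.7)+(7.5 × 10⁻⁴)(+2.78) = 2.2 × 10⁻³ → stable
  116–154 m: −αΔT+βΔS = −(1.1 × 10⁻⁴)(+0.5)+(7.5 × 10⁻⁴)(+0.93) = 6.4 × 10⁻⁴ → stable
  154–252 m: −αΔT+βΔS = −(1.1 × 10⁻⁴)(-1.4)+(7.5 × 10⁻⁴)(-3.81) = -2.7 × 10⁻³ → UNSTABLE
The 154–252 m interval has Δρ < 0: lighter water underlies denser water.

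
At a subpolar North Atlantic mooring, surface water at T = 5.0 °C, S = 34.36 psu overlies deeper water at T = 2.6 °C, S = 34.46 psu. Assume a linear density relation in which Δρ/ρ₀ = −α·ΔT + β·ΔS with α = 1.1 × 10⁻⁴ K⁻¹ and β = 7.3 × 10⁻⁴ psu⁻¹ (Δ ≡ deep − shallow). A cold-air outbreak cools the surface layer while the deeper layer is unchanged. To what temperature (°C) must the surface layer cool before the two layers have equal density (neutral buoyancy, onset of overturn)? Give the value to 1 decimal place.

1.9 °C

Neutral buoyancy requires Δρ = 0, i.e. −α(T_deep − T_surf′) + β(S_deep − S_surf) = 0.
T_surf′ = T_deep − (β/α)·ΔS = 2.6 − (7.3 × 10⁻⁴/1.1 × 10⁻⁴)·(+0.10) = 1.936 °C.
Cooling required: 5.0 − (1.936) = 3.064 °C.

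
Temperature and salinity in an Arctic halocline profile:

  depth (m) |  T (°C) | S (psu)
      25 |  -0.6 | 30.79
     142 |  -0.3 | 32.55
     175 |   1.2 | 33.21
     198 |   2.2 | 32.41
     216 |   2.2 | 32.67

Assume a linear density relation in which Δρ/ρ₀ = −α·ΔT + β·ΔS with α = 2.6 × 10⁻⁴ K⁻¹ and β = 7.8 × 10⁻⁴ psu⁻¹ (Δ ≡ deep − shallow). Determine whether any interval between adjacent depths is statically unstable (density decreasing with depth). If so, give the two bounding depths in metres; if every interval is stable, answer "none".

Evaluate Δρ/ρ₀ = −αΔT + βΔS across each adjacent pair:
  25–142 m: −αΔT+βΔS = −(2.6 × 10⁻⁴)(+0.3)+(7.8 × 10⁻⁴)(+1.76) = 1.3 × 10⁻³ → stable
  142–175 m: −αΔT+βΔS = −(2.6 × 10⁻⁴)(+1.5)+(7.8 × 10⁻⁴)(+0.66) = 1.2 × 10⁻⁴ → stable
  175–198 m: −αΔT+βΔS = −(2.6 × 10⁻⁴)(+1.0)+(7.8 × 10⁻⁴)(-0.80) = -8.8 × 10⁻⁴ → UNSTABLE
  198–216 m: −αΔT+βΔS = −(2.6 × 10⁻⁴)(+0.0)+(7.8 × 10⁻⁴)(+0.26) = 2.0 × 10⁻⁴ → stable
The 175–198 m interval has Δρ < 0: lighter water underlies denser water.

175–198 m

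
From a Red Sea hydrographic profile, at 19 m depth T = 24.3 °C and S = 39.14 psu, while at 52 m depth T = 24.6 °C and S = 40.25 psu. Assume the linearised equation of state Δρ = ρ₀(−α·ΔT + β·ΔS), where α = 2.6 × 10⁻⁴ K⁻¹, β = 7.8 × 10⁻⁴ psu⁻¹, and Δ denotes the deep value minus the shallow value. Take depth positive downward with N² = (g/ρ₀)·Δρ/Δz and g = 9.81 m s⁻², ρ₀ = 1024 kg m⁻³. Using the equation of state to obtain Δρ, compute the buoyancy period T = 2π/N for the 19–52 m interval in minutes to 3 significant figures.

6.84 min

ΔT = +0.3 K, ΔS = +1.11 psu (deep − shallow).
Δρ/ρ₀ = −αΔT + βΔS = -7.80 × 10⁻⁵ + 8.658 × 10⁻⁴ = 7.878 × 10⁻⁴, so Δρ ≈ 0.8067 kg m⁻³.
N² = (g/ρ₀)·Δρ/Δz = g·(Δρ/ρ₀)/Δz = 9.81 × 7.878 × 10⁻⁴ / 33 = 2.3419 × 10⁻⁴ s⁻².
N = √(2.3419 × 10⁻⁴) = 0.015303 rad s⁻¹ → T = 2π/N = 410.59 s = 6.8432 min ≈ 6.84 min.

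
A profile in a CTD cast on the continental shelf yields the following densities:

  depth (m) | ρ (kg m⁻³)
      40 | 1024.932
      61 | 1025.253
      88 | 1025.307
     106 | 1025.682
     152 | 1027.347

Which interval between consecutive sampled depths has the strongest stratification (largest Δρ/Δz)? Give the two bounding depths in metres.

106–152 m

Compute the density gradient over each adjacent pair:
  40–61 m: Δρ/Δz = 0.321/21 = 0.015 kg m⁻⁴
  61–88 m: Δρ/Δz = 0.054/27 = 2.0 × 10⁻³ kg m⁻⁴
  88–106 m: Δρ/Δz = 0.375/18 = 0.021 kg m⁻⁴
  106–152 m: Δρ/Δz = 1.665/46 = 0.036 kg m⁻⁴
The largest gradient is in the 106–152 m interval — the pycnocline.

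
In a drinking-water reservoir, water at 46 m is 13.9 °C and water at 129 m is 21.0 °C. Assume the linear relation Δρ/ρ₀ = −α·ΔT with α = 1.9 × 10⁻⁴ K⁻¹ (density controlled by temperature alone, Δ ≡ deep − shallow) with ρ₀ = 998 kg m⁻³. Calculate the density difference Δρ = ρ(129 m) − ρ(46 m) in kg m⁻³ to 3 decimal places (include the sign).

ΔT = +7.1 K, Δρ/ρ₀ = −αΔT = -1.349 × 10⁻³.
Δρ = 998 × (-1.349 × 10⁻³) = -1.346 kg m⁻³.
Negative Δρ: lighter below, statically unstable.

-1.346 kg m⁻³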